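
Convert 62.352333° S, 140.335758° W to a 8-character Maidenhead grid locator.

Offset from 180°W / 90°S: lon 39.66424°, lat 27.64767°.
Field (20°×10°, letters A–R): lon ⌊39.66424/20⌋ = 1 → B; lat ⌊27.64767/10⌋ = 2 → C.
Square (2°×1°, digits 0–9): lon ⌊19.66424/2⌋ = 9; lat ⌊7.64767/1⌋ = 7.
Subsquare (5′×2.5′, letters a–x): lon ⌊1.66424/0.0833333⌋ = 19 → t; lat ⌊0.64767/0.0416667⌋ = 15 → p.
Extended square (30″×15″, digits 0–9): lon ⌊0.08091/0.00833333⌋ = 9; lat ⌊0.02267/0.00416667⌋ = 5.

BC97tp95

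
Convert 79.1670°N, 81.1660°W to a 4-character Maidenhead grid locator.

EQ99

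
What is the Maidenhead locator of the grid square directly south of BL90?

BK99

Latitude square 0; −1 → -1, wraps to 9, carry into field.
Latitude field L = 11; −1 → 10 = K.
The longitude characters are unchanged.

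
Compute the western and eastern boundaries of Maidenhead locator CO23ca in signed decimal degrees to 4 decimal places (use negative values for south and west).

-135.8333, -135.7500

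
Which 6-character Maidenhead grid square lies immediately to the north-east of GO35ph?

GO35qi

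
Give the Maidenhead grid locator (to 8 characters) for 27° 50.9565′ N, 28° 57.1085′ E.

Offset from 180°W / 90°S: lon 208.95181°, lat 117.84928°.
Field: lon ⌊208.95181/20⌋ = 10 → K; lat ⌊117.84928/10⌋ = 11 → L.
Square: lon ⌊8.95181/2⌋ = 4; lat ⌊7.84928/1⌋ = 7.
Subsquare: lon ⌊0.95181/0.0833333⌋ = 11 → l; lat ⌊0.84928/0.0416667⌋ = 20 → u.
Extended square: lon ⌊0.03514/0.00833333⌋ = 4; lat ⌊0.01594/0.00416667⌋ = 3.

KL47lu43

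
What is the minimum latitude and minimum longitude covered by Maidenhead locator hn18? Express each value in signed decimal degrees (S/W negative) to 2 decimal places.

48.00, -38.00

Field H=7, N=13: +7·20° lon, +13·10° lat → SW at lon -40°, lat 40°.
Square 1, 8: +1·2° lon, +8·1° lat → SW at lon -38°, lat 48°.
latitude 48.00, longitude -38.00.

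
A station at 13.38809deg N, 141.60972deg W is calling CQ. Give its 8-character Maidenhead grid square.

Offset from 180°W / 90°S: lon 38.39028°, lat 103.38809°.
Field: 38.39028/20 → 1 → B, 103.38809/10 → 10 → K; chars BK.
Square: 18.39028/2 → 9, 3.38809/1 → 3; chars 93.
Subsquare: 0.39028/0.0833333 → 4 → e, 0.38809/0.0416667 → 9 → j; chars ej.
Extended square: 0.05695/0.00833333 → 6, 0.01309/0.00416667 → 3; chars 63.

BK93ej63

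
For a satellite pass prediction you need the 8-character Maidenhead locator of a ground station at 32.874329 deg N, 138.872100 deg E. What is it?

PM92ku49

Add 180° to longitude and 90° to latitude: 318.87210, 122.87433.
Field (20°×10°, letters A–R): 318.87210/20 → 15 → P, 122.87433/10 → 12 → M; chars PM.
Square (2°×1°, digits 0–9): 18.87210/2 → 9, 2.87433/1 → 2; chars 92.
Subsquare (5′×2.5′, letters a–x): 0.87210/0.0833333 → 10 → k, 0.87433/0.0416667 → 20 → u; chars ku.
Extended square (30″×15″, digits 0–9): 0.03877/0.00833333 → 4, 0.04100/0.00416667 → 9; chars 49.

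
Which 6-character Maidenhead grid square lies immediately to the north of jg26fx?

JG27fa

Latitude subsquare x = 23; +1 → 24, wraps to 0 = a, carry into square.
Latitude square 6; +1 → 7.
The longitude characters are unchanged.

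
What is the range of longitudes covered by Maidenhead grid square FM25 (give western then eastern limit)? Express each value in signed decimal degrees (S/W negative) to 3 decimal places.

-76.000, -74.000

Field F=5, M=12: +5·20° lon, +12·10° lat → SW at lon -80°, lat 30°.
Square 2, 5: +2·2° lon, +5·1° lat → SW at lon -76°, lat 35°.
Cell spans 2° lon × 1° lat.
west -76.000, east -74.000.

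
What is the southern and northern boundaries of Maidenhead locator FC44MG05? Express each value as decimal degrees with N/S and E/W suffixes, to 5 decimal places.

65.72917° S, 65.72500° S

Field F=5, C=2: +5·20° lon, +2·10° lat → SW at lon -80°, lat -70°.
Square 4, 4: +4·2° lon, +4·1° lat → SW at lon -72°, lat -66°.
Subsquare m=12, g=6: +12·0.0833333° lon, +6·0.0416667° lat → SW at lon -71°, lat -65.75°.
Extended square 0, 5: +0·0.00833333° lon, +5·0.00416667° lat → SW at lon -71°, lat -65.7292°.
Cell spans 0.00833333° lon × 0.00416667° lat.
south 65.72917° S, north 65.72500° S.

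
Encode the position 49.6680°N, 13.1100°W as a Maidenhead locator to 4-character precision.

IN39

Offset from 180°W / 90°S: lon 166.89°, lat 139.67°.
Field (20°×10°, letters A–R): 166.89/20 → 8 → I, 139.67/10 → 13 → N; chars IN.
Square (2°×1°, digits 0–9): 6.89/2 → 3, 9.67/1 → 9; chars 39.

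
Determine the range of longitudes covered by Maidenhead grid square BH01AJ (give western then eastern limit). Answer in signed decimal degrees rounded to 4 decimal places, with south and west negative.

-160.0000, -159.9167

Field B=1, H=7: +1·20° lon, +7·10° lat → SW at lon -160°, lat -20°.
Square 0, 1: +0·2° lon, +1·1° lat → SW at lon -160°, lat -19°.
Subsquare a=0, j=9: +0·0.0833333° lon, +9·0.0416667° lat → SW at lon -160°, lat -18.625°.
Cell spans 0.0833333° lon × 0.0416667° lat.
west -160.0000, east -159.9167.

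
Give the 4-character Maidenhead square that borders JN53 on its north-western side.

Longitude square 5; −1 → 4.
Latitude square 3; +1 → 4.

JN44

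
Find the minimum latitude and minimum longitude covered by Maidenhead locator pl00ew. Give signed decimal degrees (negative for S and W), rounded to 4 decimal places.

20.9167, 120.3333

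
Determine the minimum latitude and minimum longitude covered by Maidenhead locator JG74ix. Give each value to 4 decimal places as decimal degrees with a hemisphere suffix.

Field J=9, G=6: +9·20° lon, +6·10° lat → SW at lon 0°, lat -30°.
Square 7, 4: +7·2° lon, +4·1° lat → SW at lon 14°, lat -26°.
Subsquare i=8, x=23: +8·0.0833333° lon, +23·0.0416667° lat → SW at lon 14.6667°, lat -25.0417°.
latitude 25.0417° S, longitude 14.6667° E.

25.0417° S, 14.6667° E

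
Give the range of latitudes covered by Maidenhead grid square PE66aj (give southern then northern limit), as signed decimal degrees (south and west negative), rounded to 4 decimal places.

-43.6250, -43.5833

Field P=15, E=4: +15·20° lon, +4·10° lat → SW at lon 120°, lat -50°.
Square 6, 6: +6·2° lon, +6·1° lat → SW at lon 132°, lat -44°.
Subsquare a=0, j=9: +0·0.0833333° lon, +9·0.0416667° lat → SW at lon 132°, lat -43.625°.
Cell spans 0.0833333° lon × 0.0416667° lat.
south -43.6250, north -43.5833.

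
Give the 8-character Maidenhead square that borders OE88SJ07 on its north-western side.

OE88rj98

Longitude extended square 0; −1 → -1, wraps to 9, carry into subsquare.
Longitude subsquare s = 18; −1 → 17 = r.
Latitude extended square 7; +1 → 8.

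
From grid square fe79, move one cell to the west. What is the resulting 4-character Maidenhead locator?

Longitude square 7; −1 → 6.
The latitude characters are unchanged.

FE69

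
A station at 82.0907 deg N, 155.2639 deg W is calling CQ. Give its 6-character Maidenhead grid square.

Shift to the Maidenhead origin (180°W, 90°S): lon 24.7361, lat 172.0907.
Field: lon ⌊24.7361/20⌋ = 1 → B; lat ⌊172.0907/10⌋ = 17 → R.
Square: lon ⌊4.7361/2⌋ = 2; lat ⌊2.0907/1⌋ = 2.
Subsquare: lon ⌊0.7361/0.0833333⌋ = 8 → i; lat ⌊0.0907/0.0416667⌋ = 2 → c.

BR22ic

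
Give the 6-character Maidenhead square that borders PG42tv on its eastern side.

Longitude subsquare t = 19; +1 → 20 = u.
The latitude characters are unchanged.

PG42uv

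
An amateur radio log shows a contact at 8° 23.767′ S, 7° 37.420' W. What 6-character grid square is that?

II61eo

Offset from 180°W / 90°S: lon 172.3763°, lat 81.6039°.
Field: lon ⌊172.3763/20⌋ = 8 → I; lat ⌊81.6039/10⌋ = 8 → I.
Square: lon ⌊12.3763/2⌋ = 6; lat ⌊1.6039/1⌋ = 1.
Subsquare: lon ⌊0.3763/0.0833333⌋ = 4 → e; lat ⌊0.6039/0.0416667⌋ = 14 → o.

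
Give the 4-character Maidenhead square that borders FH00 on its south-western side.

EG99

Longitude square 0; −1 → -1, wraps to 9, carry into field.
Longitude field F = 5; −1 → 4 = E.
Latitude square 0; −1 → -1, wraps to 9, carry into field.
Latitude field H = 7; −1 → 6 = G.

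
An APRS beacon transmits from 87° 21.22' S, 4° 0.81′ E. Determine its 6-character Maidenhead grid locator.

JA22ap

Shift to the Maidenhead origin (180°W, 90°S): lon 184.0135, lat 2.6463.
Field: 184.0135/20 → 9 → J, 2.6463/10 → 0 → A; chars JA.
Square: 4.0135/2 → 2, 2.6463/1 → 2; chars 22.
Subsquare: 0.0135/0.0833333 → 0 → a, 0.6463/0.0416667 → 15 → p; chars ap.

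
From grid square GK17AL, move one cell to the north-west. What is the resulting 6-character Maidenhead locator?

Longitude subsquare a = 0; −1 → -1, wraps to 23 = x, carry into square.
Longitude square 1; −1 → 0.
Latitude subsquare l = 11; +1 → 12 = m.

GK07xm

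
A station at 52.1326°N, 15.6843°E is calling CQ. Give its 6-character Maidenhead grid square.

JO72ud

Add 180° to longitude and 90° to latitude: 195.6843, 142.1326.
Field: lon ⌊195.6843/20⌋ = 9 → J; lat ⌊142.1326/10⌋ = 14 → O.
Square: lon ⌊15.6843/2⌋ = 7; lat ⌊2.1326/1⌋ = 2.
Subsquare: lon ⌊1.6843/0.0833333⌋ = 20 → u; lat ⌊0.1326/0.0416667⌋ = 3 → d.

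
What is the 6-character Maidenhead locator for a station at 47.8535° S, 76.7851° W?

FE12od

Shift to the Maidenhead origin (180°W, 90°S): lon 103.2149, lat 42.1465.
Field: lon ⌊103.2149/20⌋ = 5 → F; lat ⌊42.1465/10⌋ = 4 → E.
Square: lon ⌊3.2149/2⌋ = 1; lat ⌊2.1465/1⌋ = 2.
Subsquare: lon ⌊1.2149/0.0833333⌋ = 14 → o; lat ⌊0.1465/0.0416667⌋ = 3 → d.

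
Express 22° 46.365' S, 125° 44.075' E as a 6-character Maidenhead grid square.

PG27uf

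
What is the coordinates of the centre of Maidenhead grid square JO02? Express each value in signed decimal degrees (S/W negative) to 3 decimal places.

52.500, 1.000

Field J=9, O=14: +9·20° lon, +14·10° lat → SW at lon 0°, lat 50°.
Square 0, 2: +0·2° lon, +2·1° lat → SW at lon 0°, lat 52°.
Cell spans 2° lon × 1° lat. Centre is SW corner plus half of each.
latitude 52.500, longitude 1.000.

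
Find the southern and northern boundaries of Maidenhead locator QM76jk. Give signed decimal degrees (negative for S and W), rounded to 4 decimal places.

36.4167, 36.4583

Field Q=16, M=12: +16·20° lon, +12·10° lat → SW at lon 140°, lat 30°.
Square 7, 6: +7·2° lon, +6·1° lat → SW at lon 154°, lat 36°.
Subsquare j=9, k=10: +9·0.0833333° lon, +10·0.0416667° lat → SW at lon 154.75°, lat 36.4167°.
Cell spans 0.0833333° lon × 0.0416667° lat.
south 36.4167, north 36.4583.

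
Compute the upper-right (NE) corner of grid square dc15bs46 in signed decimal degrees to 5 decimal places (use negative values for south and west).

-64.22083, -117.87500

Field D=3, C=2: +3·20° lon, +2·10° lat → SW at lon -120°, lat -70°.
Square 1, 5: +1·2° lon, +5·1° lat → SW at lon -118°, lat -65°.
Subsquare b=1, s=18: +1·0.0833333° lon, +18·0.0416667° lat → SW at lon -117.917°, lat -64.25°.
Extended square 4, 6: +4·0.00833333° lon, +6·0.00416667° lat → SW at lon -117.883°, lat -64.225°.
Cell spans 0.00833333° lon × 0.00416667° lat. NE corner is SW corner plus one full cell.
latitude -64.22083, longitude -117.87500.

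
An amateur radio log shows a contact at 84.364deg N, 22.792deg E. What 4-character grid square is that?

Offset from 180°W / 90°S: lon 202.79°, lat 174.36°.
Field: 202.79/20 → 10 → K, 174.36/10 → 17 → R; chars KR.
Square: 2.79/2 → 1, 4.36/1 → 4; chars 14.

KR14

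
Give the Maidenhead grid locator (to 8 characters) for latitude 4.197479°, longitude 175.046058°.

Add 180° to longitude and 90° to latitude: 355.04606, 94.19748.
Field (20°×10°, letters A–R): lon ⌊355.04606/20⌋ = 17 → R; lat ⌊94.19748/10⌋ = 9 → J.
Square (2°×1°, digits 0–9): lon ⌊15.04606/2⌋ = 7; lat ⌊4.19748/1⌋ = 4.
Subsquare (5′×2.5′, letters a–x): lon ⌊1.04606/0.0833333⌋ = 12 → m; lat ⌊0.19748/0.0416667⌋ = 4 → e.
Extended square (30″×15″, digits 0–9): lon ⌊0.04606/0.00833333⌋ = 5; lat ⌊0.03081/0.00416667⌋ = 7.

RJ74me57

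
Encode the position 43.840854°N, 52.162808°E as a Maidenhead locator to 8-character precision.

Offset from 180°W / 90°S: lon 232.16281°, lat 133.84085°.
Field: lon ⌊232.16281/20⌋ = 11 → L; lat ⌊133.84085/10⌋ = 13 → N.
Square: lon ⌊12.16281/2⌋ = 6; lat ⌊3.84085/1⌋ = 3.
Subsquare: lon ⌊0.16281/0.0833333⌋ = 1 → b; lat ⌊0.84085/0.0416667⌋ = 20 → u.
Extended square: lon ⌊0.07947/0.00833333⌋ = 9; lat ⌊0.00752/0.00416667⌋ = 1.

LN63bu91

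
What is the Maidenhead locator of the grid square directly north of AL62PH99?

Latitude extended square 9; +1 → 10, wraps to 0, carry into subsquare.
Latitude subsquare h = 7; +1 → 8 = i.
The longitude characters are unchanged.

AL62pi90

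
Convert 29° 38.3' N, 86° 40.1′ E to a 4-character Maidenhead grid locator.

Add 180° to longitude and 90° to latitude: 266.67, 119.64.
Field (20°×10°, letters A–R): 266.67/20 → 13 → N, 119.64/10 → 11 → L; chars NL.
Square (2°×1°, digits 0–9): 6.67/2 → 3, 9.64/1 → 9; chars 39.

NL39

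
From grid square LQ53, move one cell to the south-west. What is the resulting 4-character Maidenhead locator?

Longitude square 5; −1 → 4.
Latitude square 3; −1 → 2.

LQ42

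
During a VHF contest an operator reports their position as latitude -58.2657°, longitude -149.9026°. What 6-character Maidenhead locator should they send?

BD51br

Shift to the Maidenhead origin (180°W, 90°S): lon 30.0974, lat 31.7343.
Field: 30.0974/20 → 1 → B, 31.7343/10 → 3 → D; chars BD.
Square: 10.0974/2 → 5, 1.7343/1 → 1; chars 51.
Subsquare: 0.0974/0.0833333 → 1 → b, 0.7343/0.0416667 → 17 → r; chars br.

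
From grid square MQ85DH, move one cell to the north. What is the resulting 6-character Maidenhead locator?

Latitude subsquare h = 7; +1 → 8 = i.
The longitude characters are unchanged.

MQ85di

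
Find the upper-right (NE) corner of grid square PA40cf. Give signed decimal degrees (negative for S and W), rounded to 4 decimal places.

Field P=15, A=0: +15·20° lon, +0·10° lat → SW at lon 120°, lat -90°.
Square 4, 0: +4·2° lon, +0·1° lat → SW at lon 128°, lat -90°.
Subsquare c=2, f=5: +2·0.0833333° lon, +5·0.0416667° lat → SW at lon 128.167°, lat -89.7917°.
Cell spans 0.0833333° lon × 0.0416667° lat. NE corner is SW corner plus one full cell.
latitude -89.7500, longitude 128.2500.

-89.7500, 128.2500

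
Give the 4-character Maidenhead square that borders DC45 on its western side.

DC35

Longitude square 4; −1 → 3.
The latitude characters are unchanged.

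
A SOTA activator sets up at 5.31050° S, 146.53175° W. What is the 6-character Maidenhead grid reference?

BI64rq

Shift to the Maidenhead origin (180°W, 90°S): lon 33.4683, lat 84.6895.
Field: lon ⌊33.4683/20⌋ = 1 → B; lat ⌊84.6895/10⌋ = 8 → I.
Square: lon ⌊13.4683/2⌋ = 6; lat ⌊4.6895/1⌋ = 4.
Subsquare: lon ⌊1.4683/0.0833333⌋ = 17 → r; lat ⌊0.6895/0.0416667⌋ = 16 → q.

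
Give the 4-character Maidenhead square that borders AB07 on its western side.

RB97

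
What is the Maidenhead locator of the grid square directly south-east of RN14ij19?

Longitude extended square 1; +1 → 2.
Latitude extended square 9; −1 → 8.

RN14ij28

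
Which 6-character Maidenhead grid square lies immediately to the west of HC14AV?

HC04xv

Longitude subsquare a = 0; −1 → -1, wraps to 23 = x, carry into square.
Longitude square 1; −1 → 0.
The latitude characters are unchanged.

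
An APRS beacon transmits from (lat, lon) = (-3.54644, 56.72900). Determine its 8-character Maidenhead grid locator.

Shift to the Maidenhead origin (180°W, 90°S): lon 236.72900, lat 86.45356.
Field: 236.72900/20 → 11 → L, 86.45356/10 → 8 → I; chars LI.
Square: 16.72900/2 → 8, 6.45356/1 → 6; chars 86.
Subsquare: 0.72900/0.0833333 → 8 → i, 0.45356/0.0416667 → 10 → k; chars ik.
Extended square: 0.06233/0.00833333 → 7, 0.03689/0.00416667 → 8; chars 78.

LI86ik78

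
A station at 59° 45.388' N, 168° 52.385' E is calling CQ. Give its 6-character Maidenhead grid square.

RO49ks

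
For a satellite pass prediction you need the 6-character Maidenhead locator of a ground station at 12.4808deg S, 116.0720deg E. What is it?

Shift to the Maidenhead origin (180°W, 90°S): lon 296.0720, lat 77.5192.
Field: lon ⌊296.0720/20⌋ = 14 → O; lat ⌊77.5192/10⌋ = 7 → H.
Square: lon ⌊16.0720/2⌋ = 8; lat ⌊7.5192/1⌋ = 7.
Subsquare: lon ⌊0.0720/0.0833333⌋ = 0 → a; lat ⌊0.5192/0.0416667⌋ = 12 → m.

OH87am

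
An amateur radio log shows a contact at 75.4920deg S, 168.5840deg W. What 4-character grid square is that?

AB54

Add 180° to longitude and 90° to latitude: 11.42, 14.51.
Field (20°×10°, letters A–R): lon ⌊11.42/20⌋ = 0 → A; lat ⌊14.51/10⌋ = 1 → B.
Square (2°×1°, digits 0–9): lon ⌊11.42/2⌋ = 5; lat ⌊4.51/1⌋ = 4.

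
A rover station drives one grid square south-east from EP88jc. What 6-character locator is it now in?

EP88kb

Longitude subsquare j = 9; +1 → 10 = k.
Latitude subsquare c = 2; −1 → 1 = b.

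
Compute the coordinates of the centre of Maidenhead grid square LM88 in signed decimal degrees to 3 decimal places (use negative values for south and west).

Field L=11, M=12: +11·20° lon, +12·10° lat → SW at lon 40°, lat 30°.
Square 8, 8: +8·2° lon, +8·1° lat → SW at lon 56°, lat 38°.
Cell spans 2° lon × 1° lat. Centre is SW corner plus half of each.
latitude 38.500, longitude 57.000.

38.500, 57.000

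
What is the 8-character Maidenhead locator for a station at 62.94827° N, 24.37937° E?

KP22ew57

Offset from 180°W / 90°S: lon 204.37937°, lat 152.94827°.
Field: 204.37937/20 → 10 → K, 152.94827/10 → 15 → P; chars KP.
Square: 4.37937/2 → 2, 2.94827/1 → 2; chars 22.
Subsquare: 0.37937/0.0833333 → 4 → e, 0.94827/0.0416667 → 22 → w; chars ew.
Extended square: 0.04604/0.00833333 → 5, 0.03160/0.00416667 → 7; chars 57.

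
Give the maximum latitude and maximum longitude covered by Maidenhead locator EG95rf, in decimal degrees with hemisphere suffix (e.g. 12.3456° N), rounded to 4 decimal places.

24.7500° S, 80.5000° W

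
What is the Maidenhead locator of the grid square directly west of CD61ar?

Longitude subsquare a = 0; −1 → -1, wraps to 23 = x, carry into square.
Longitude square 6; −1 → 5.
The latitude characters are unchanged.

CD51xr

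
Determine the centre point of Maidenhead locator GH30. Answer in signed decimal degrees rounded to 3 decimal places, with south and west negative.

Field G=6, H=7: +6·20° lon, +7·10° lat → SW at lon -60°, lat -20°.
Square 3, 0: +3·2° lon, +0·1° lat → SW at lon -54°, lat -20°.
Cell spans 2° lon × 1° lat. Centre is SW corner plus half of each.
latitude -19.500, longitude -53.000.

-19.500, -53.000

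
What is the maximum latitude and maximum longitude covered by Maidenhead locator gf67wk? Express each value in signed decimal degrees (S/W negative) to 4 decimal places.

-32.5417, -46.0833

Field G=6, F=5: +6·20° lon, +5·10° lat → SW at lon -60°, lat -40°.
Square 6, 7: +6·2° lon, +7·1° lat → SW at lon -48°, lat -33°.
Subsquare w=22, k=10: +22·0.0833333° lon, +10·0.0416667° lat → SW at lon -46.1667°, lat -32.5833°.
Cell spans 0.0833333° lon × 0.0416667° lat. NE corner is SW corner plus one full cell.
latitude -32.5417, longitude -46.0833.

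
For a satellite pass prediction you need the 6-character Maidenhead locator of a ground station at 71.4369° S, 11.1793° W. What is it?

IB48jn

Add 180° to longitude and 90° to latitude: 168.8207, 18.5631.
Field (20°×10°, letters A–R): 168.8207/20 → 8 → I, 18.5631/10 → 1 → B; chars IB.
Square (2°×1°, digits 0–9): 8.8207/2 → 4, 8.5631/1 → 8; chars 48.
Subsquare (5′×2.5′, letters a–x): 0.8207/0.0833333 → 9 → j, 0.5631/0.0416667 → 13 → n; chars jn.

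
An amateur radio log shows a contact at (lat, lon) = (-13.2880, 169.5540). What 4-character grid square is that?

RH46

Add 180° to longitude and 90° to latitude: 349.55, 76.71.
Field (20°×10°, letters A–R): 349.55/20 → 17 → R, 76.71/10 → 7 → H; chars RH.
Square (2°×1°, digits 0–9): 9.55/2 → 4, 6.71/1 → 6; chars 46.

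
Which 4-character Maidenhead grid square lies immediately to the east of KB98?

LB08

Longitude square 9; +1 → 10, wraps to 0, carry into field.
Longitude field K = 10; +1 → 11 = L.
The latitude characters are unchanged.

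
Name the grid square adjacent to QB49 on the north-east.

Longitude square 4; +1 → 5.
Latitude square 9; +1 → 10, wraps to 0, carry into field.
Latitude field B = 1; +1 → 2 = C.

QC50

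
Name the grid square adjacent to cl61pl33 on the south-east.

CL61pl42

Longitude extended square 3; +1 → 4.
Latitude extended square 3; −1 → 2.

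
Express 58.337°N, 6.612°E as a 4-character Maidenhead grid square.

Add 180° to longitude and 90° to latitude: 186.61, 148.34.
Field (20°×10°, letters A–R): 186.61/20 → 9 → J, 148.34/10 → 14 → O; chars JO.
Square (2°×1°, digits 0–9): 6.61/2 → 3, 8.34/1 → 8; chars 38.

JO38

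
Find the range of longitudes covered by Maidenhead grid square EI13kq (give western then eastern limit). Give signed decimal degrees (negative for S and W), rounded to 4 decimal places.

-97.1667, -97.0833

Field E=4, I=8: +4·20° lon, +8·10° lat → SW at lon -100°, lat -10°.
Square 1, 3: +1·2° lon, +3·1° lat → SW at lon -98°, lat -7°.
Subsquare k=10, q=16: +10·0.0833333° lon, +16·0.0416667° lat → SW at lon -97.1667°, lat -6.33333°.
Cell spans 0.0833333° lon × 0.0416667° lat.
west -97.1667, east -97.0833.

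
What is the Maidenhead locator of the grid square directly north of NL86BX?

NL87ba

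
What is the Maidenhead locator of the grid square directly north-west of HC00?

Longitude square 0; −1 → -1, wraps to 9, carry into field.
Longitude field H = 7; −1 → 6 = G.
Latitude square 0; +1 → 1.

GC91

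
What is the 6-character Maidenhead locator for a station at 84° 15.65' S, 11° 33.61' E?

Add 180° to longitude and 90° to latitude: 191.5602, 5.7392.
Field: lon ⌊191.5602/20⌋ = 9 → J; lat ⌊5.7392/10⌋ = 0 → A.
Square: lon ⌊11.5602/2⌋ = 5; lat ⌊5.7392/1⌋ = 5.
Subsquare: lon ⌊1.5602/0.0833333⌋ = 18 → s; lat ⌊0.7392/0.0416667⌋ = 17 → r.

JA55sr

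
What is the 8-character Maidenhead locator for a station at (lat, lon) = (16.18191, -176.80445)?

AK16oe33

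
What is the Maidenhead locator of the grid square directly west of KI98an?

Longitude subsquare a = 0; −1 → -1, wraps to 23 = x, carry into square.
Longitude square 9; −1 → 8.
The latitude characters are unchanged.

KI88xn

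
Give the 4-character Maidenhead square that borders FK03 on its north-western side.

EK94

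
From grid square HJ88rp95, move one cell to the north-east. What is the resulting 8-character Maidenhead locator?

HJ88sp06

Longitude extended square 9; +1 → 10, wraps to 0, carry into subsquare.
Longitude subsquare r = 17; +1 → 18 = s.
Latitude extended square 5; +1 → 6.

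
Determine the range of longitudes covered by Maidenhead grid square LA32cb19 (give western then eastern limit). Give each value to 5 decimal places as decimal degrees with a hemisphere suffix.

46.17500° E, 46.18333° E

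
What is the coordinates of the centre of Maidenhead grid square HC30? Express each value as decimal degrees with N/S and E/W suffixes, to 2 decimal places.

Field H=7, C=2: +7·20° lon, +2·10° lat → SW at lon -40°, lat -70°.
Square 3, 0: +3·2° lon, +0·1° lat → SW at lon -34°, lat -70°.
Cell spans 2° lon × 1° lat. Centre is SW corner plus half of each.
latitude 69.50° S, longitude 33.00° W.

69.50° S, 33.00° W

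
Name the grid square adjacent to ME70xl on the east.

ME80al

Longitude subsquare x = 23; +1 → 24, wraps to 0 = a, carry into square.
Longitude square 7; +1 → 8.
The latitude characters are unchanged.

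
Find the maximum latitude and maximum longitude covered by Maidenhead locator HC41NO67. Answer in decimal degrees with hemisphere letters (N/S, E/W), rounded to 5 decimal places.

68.38333° S, 30.85833° W

Field H=7, C=2: +7·20° lon, +2·10° lat → SW at lon -40°, lat -70°.
Square 4, 1: +4·2° lon, +1·1° lat → SW at lon -32°, lat -69°.
Subsquare n=13, o=14: +13·0.0833333° lon, +14·0.0416667° lat → SW at lon -30.9167°, lat -68.4167°.
Extended square 6, 7: +6·0.00833333° lon, +7·0.00416667° lat → SW at lon -30.8667°, lat -68.3875°.
Cell spans 0.00833333° lon × 0.00416667° lat. NE corner is SW corner plus one full cell.
latitude 68.38333° S, longitude 30.85833° W.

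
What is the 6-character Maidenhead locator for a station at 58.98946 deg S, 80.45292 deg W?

ED91sa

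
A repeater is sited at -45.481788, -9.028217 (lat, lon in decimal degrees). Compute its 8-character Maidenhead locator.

IE54lm64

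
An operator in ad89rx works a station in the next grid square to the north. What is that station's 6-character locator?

Latitude subsquare x = 23; +1 → 24, wraps to 0 = a, carry into square.
Latitude square 9; +1 → 10, wraps to 0, carry into field.
Latitude field D = 3; +1 → 4 = E.
The longitude characters are unchanged.

AE80ra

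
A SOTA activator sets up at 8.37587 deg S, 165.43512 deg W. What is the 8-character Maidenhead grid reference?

AI71go79

Offset from 180°W / 90°S: lon 14.56488°, lat 81.62413°.
Field: lon ⌊14.56488/20⌋ = 0 → A; lat ⌊81.62413/10⌋ = 8 → I.
Square: lon ⌊14.56488/2⌋ = 7; lat ⌊1.62413/1⌋ = 1.
Subsquare: lon ⌊0.56488/0.0833333⌋ = 6 → g; lat ⌊0.62413/0.0416667⌋ = 14 → o.
Extended square: lon ⌊0.06488/0.00833333⌋ = 7; lat ⌊0.04080/0.00416667⌋ = 9.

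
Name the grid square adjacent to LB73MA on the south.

LB72mx

Latitude subsquare a = 0; −1 → -1, wraps to 23 = x, carry into square.
Latitude square 3; −1 → 2.
The longitude characters are unchanged.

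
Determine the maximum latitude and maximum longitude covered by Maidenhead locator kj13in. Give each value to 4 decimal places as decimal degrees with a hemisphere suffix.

3.5833° N, 22.7500° E

Field K=10, J=9: +10·20° lon, +9·10° lat → SW at lon 20°, lat 0°.
Square 1, 3: +1·2° lon, +3·1° lat → SW at lon 22°, lat 3°.
Subsquare i=8, n=13: +8·0.0833333° lon, +13·0.0416667° lat → SW at lon 22.6667°, lat 3.54167°.
Cell spans 0.0833333° lon × 0.0416667° lat. NE corner is SW corner plus one full cell.
latitude 3.5833° N, longitude 22.7500° E.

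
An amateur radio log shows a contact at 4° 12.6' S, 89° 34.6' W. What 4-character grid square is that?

Add 180° to longitude and 90° to latitude: 90.42, 85.79.
Field: 90.42/20 → 4 → E, 85.79/10 → 8 → I; chars EI.
Square: 10.42/2 → 5, 5.79/1 → 5; chars 55.

EI55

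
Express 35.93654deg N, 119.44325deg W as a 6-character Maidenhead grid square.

DM05gw

Add 180° to longitude and 90° to latitude: 60.5567, 125.9365.
Field: 60.5567/20 → 3 → D, 125.9365/10 → 12 → M; chars DM.
Square: 0.5567/2 → 0, 5.9365/1 → 5; chars 05.
Subsquare: 0.5567/0.0833333 → 6 → g, 0.9365/0.0416667 → 22 → w; chars gw.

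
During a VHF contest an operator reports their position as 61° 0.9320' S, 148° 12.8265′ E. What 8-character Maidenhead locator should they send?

QC48cx56

Offset from 180°W / 90°S: lon 328.21377°, lat 28.98447°.
Field (20°×10°, letters A–R): 328.21377/20 → 16 → Q, 28.98447/10 → 2 → C; chars QC.
Square (2°×1°, digits 0–9): 8.21377/2 → 4, 8.98447/1 → 8; chars 48.
Subsquare (5′×2.5′, letters a–x): 0.21377/0.0833333 → 2 → c, 0.98447/0.0416667 → 23 → x; chars cx.
Extended square (30″×15″, digits 0–9): 0.04711/0.00833333 → 5, 0.02613/0.00416667 → 6; chars 56.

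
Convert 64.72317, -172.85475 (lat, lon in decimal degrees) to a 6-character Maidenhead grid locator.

Shift to the Maidenhead origin (180°W, 90°S): lon 7.1453, lat 154.7232.
Field (20°×10°, letters A–R): 7.1453/20 → 0 → A, 154.7232/10 → 15 → P; chars AP.
Square (2°×1°, digits 0–9): 7.1453/2 → 3, 4.7232/1 → 4; chars 34.
Subsquare (5′×2.5′, letters a–x): 1.1453/0.0833333 → 13 → n, 0.7232/0.0416667 → 17 → r; chars nr.

AP34nr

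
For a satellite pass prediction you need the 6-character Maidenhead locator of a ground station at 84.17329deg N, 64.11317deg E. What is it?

MR24be

Shift to the Maidenhead origin (180°W, 90°S): lon 244.1132, lat 174.1733.
Field (20°×10°, letters A–R): lon ⌊244.1132/20⌋ = 12 → M; lat ⌊174.1733/10⌋ = 17 → R.
Square (2°×1°, digits 0–9): lon ⌊4.1132/2⌋ = 2; lat ⌊4.1733/1⌋ = 4.
Subsquare (5′×2.5′, letters a–x): lon ⌊0.1132/0.0833333⌋ = 1 → b; lat ⌊0.1733/0.0416667⌋ = 4 → e.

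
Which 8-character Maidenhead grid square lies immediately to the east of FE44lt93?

FE44mt03

Longitude extended square 9; +1 → 10, wraps to 0, carry into subsquare.
Longitude subsquare l = 11; +1 → 12 = m.
The latitude characters are unchanged.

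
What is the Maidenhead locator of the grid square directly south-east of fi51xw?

FI61av

Longitude subsquare x = 23; +1 → 24, wraps to 0 = a, carry into square.
Longitude square 5; +1 → 6.
Latitude subsquare w = 22; −1 → 21 = v.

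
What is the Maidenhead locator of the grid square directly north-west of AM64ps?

AM64ot

Longitude subsquare p = 15; −1 → 14 = o.
Latitude subsquare s = 18; +1 → 19 = t.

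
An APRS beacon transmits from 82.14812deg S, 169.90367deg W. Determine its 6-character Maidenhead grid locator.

AA57bu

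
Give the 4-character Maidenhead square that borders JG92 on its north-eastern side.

KG03

Longitude square 9; +1 → 10, wraps to 0, carry into field.
Longitude field J = 9; +1 → 10 = K.
Latitude square 2; +1 → 3.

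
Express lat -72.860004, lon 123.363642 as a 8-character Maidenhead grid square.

PB17qd33

Offset from 180°W / 90°S: lon 303.36364°, lat 17.14000°.
Field: 303.36364/20 → 15 → P, 17.14000/10 → 1 → B; chars PB.
Square: 3.36364/2 → 1, 7.14000/1 → 7; chars 17.
Subsquare: 1.36364/0.0833333 → 16 → q, 0.14000/0.0416667 → 3 → d; chars qd.
Extended square: 0.03031/0.00833333 → 3, 0.01500/0.00416667 → 3; chars 33.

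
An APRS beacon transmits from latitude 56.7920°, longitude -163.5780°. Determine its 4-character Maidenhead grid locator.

AO86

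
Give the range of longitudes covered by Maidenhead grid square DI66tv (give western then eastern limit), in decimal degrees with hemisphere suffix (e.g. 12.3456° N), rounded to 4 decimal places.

Field D=3, I=8: +3·20° lon, +8·10° lat → SW at lon -120°, lat -10°.
Square 6, 6: +6·2° lon, +6·1° lat → SW at lon -108°, lat -4°.
Subsquare t=19, v=21: +19·0.0833333° lon, +21·0.0416667° lat → SW at lon -106.417°, lat -3.125°.
Cell spans 0.0833333° lon × 0.0416667° lat.
west 106.4167° W, east 106.3333° W.

106.4167° W, 106.3333° W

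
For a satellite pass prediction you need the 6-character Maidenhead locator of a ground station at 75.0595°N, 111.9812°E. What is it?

OQ55xb

Offset from 180°W / 90°S: lon 291.9812°, lat 165.0595°.
Field (20°×10°, letters A–R): 291.9812/20 → 14 → O, 165.0595/10 → 16 → Q; chars OQ.
Square (2°×1°, digits 0–9): 11.9812/2 → 5, 5.0595/1 → 5; chars 55.
Subsquare (5′×2.5′, letters a–x): 1.9812/0.0833333 → 23 → x, 0.0595/0.0416667 → 1 → b; chars xb.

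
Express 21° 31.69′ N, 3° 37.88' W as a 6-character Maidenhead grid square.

IL81em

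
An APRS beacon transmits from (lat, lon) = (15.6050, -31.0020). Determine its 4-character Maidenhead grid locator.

Add 180° to longitude and 90° to latitude: 149.00, 105.61.
Field: 149.00/20 → 7 → H, 105.61/10 → 10 → K; chars HK.
Square: 9.00/2 → 4, 5.61/1 → 5; chars 45.

HK45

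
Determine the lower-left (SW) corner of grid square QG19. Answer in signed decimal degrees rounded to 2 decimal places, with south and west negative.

-21.00, 142.00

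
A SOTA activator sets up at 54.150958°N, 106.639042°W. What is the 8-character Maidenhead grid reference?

DO64qd36

Shift to the Maidenhead origin (180°W, 90°S): lon 73.36096, lat 144.15096.
Field: lon ⌊73.36096/20⌋ = 3 → D; lat ⌊144.15096/10⌋ = 14 → O.
Square: lon ⌊13.36096/2⌋ = 6; lat ⌊4.15096/1⌋ = 4.
Subsquare: lon ⌊1.36096/0.0833333⌋ = 16 → q; lat ⌊0.15096/0.0416667⌋ = 3 → d.
Extended square: lon ⌊0.02762/0.00833333⌋ = 3; lat ⌊0.02596/0.00416667⌋ = 6.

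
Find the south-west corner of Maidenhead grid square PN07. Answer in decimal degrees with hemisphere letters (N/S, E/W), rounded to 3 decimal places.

47.000° N, 120.000° E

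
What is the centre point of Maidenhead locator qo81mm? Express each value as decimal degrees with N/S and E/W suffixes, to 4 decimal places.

51.5208° N, 157.0417° E

Field Q=16, O=14: +16·20° lon, +14·10° lat → SW at lon 140°, lat 50°.
Square 8, 1: +8·2° lon, +1·1° lat → SW at lon 156°, lat 51°.
Subsquare m=12, m=12: +12·0.0833333° lon, +12·0.0416667° lat → SW at lon 157°, lat 51.5°.
Cell spans 0.0833333° lon × 0.0416667° lat. Centre is SW corner plus half of each.
latitude 51.5208° N, longitude 157.0417° E.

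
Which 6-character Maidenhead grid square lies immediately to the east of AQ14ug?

AQ14vg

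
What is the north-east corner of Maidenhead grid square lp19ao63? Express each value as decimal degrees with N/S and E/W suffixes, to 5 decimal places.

69.60000° N, 42.05833° E

Field L=11, P=15: +11·20° lon, +15·10° lat → SW at lon 40°, lat 60°.
Square 1, 9: +1·2° lon, +9·1° lat → SW at lon 42°, lat 69°.
Subsquare a=0, o=14: +0·0.0833333° lon, +14·0.0416667° lat → SW at lon 42°, lat 69.5833°.
Extended square 6, 3: +6·0.00833333° lon, +3·0.00416667° lat → SW at lon 42.05°, lat 69.5958°.
Cell spans 0.00833333° lon × 0.00416667° lat. NE corner is SW corner plus one full cell.
latitude 69.60000° N, longitude 42.05833° E.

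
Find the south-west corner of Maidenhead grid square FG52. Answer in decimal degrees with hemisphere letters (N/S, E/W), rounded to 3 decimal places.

28.000° S, 70.000° W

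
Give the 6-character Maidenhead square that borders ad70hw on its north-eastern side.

AD70ix

Longitude subsquare h = 7; +1 → 8 = i.
Latitude subsquare w = 22; +1 → 23 = x.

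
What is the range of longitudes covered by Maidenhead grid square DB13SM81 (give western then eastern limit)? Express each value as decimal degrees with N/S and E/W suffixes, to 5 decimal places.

Field D=3, B=1: +3·20° lon, +1·10° lat → SW at lon -120°, lat -80°.
Square 1, 3: +1·2° lon, +3·1° lat → SW at lon -118°, lat -77°.
Subsquare s=18, m=12: +18·0.0833333° lon, +12·0.0416667° lat → SW at lon -116.5°, lat -76.5°.
Extended square 8, 1: +8·0.00833333° lon, +1·0.00416667° lat → SW at lon -116.433°, lat -76.4958°.
Cell spans 0.00833333° lon × 0.00416667° lat.
west 116.43333° W, east 116.42500° W.

116.43333° W, 116.42500° W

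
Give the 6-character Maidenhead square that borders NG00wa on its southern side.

NF09wx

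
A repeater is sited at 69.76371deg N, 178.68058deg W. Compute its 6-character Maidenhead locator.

AP09ps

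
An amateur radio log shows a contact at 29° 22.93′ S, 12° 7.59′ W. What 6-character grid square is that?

IG30wo

Add 180° to longitude and 90° to latitude: 167.8735, 60.6178.
Field: lon ⌊167.8735/20⌋ = 8 → I; lat ⌊60.6178/10⌋ = 6 → G.
Square: lon ⌊7.8735/2⌋ = 3; lat ⌊0.6178/1⌋ = 0.
Subsquare: lon ⌊1.8735/0.0833333⌋ = 22 → w; lat ⌊0.6178/0.0416667⌋ = 14 → o.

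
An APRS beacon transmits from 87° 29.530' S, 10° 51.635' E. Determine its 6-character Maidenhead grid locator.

JA52km

Shift to the Maidenhead origin (180°W, 90°S): lon 190.8606, lat 2.5078.
Field: lon ⌊190.8606/20⌋ = 9 → J; lat ⌊2.5078/10⌋ = 0 → A.
Square: lon ⌊10.8606/2⌋ = 5; lat ⌊2.5078/1⌋ = 2.
Subsquare: lon ⌊0.8606/0.0833333⌋ = 10 → k; lat ⌊0.5078/0.0416667⌋ = 12 → m.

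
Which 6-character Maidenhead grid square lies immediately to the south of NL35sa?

Latitude subsquare a = 0; −1 → -1, wraps to 23 = x, carry into square.
Latitude square 5; −1 → 4.
The longitude characters are unchanged.

NL34sx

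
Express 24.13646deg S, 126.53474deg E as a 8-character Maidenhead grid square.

PG35gu47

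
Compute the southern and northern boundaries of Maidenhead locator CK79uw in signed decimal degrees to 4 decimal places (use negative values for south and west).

19.9167, 19.9583

Field C=2, K=10: +2·20° lon, +10·10° lat → SW at lon -140°, lat 10°.
Square 7, 9: +7·2° lon, +9·1° lat → SW at lon -126°, lat 19°.
Subsquare u=20, w=22: +20·0.0833333° lon, +22·0.0416667° lat → SW at lon -124.333°, lat 19.9167°.
Cell spans 0.0833333° lon × 0.0416667° lat.
south 19.9167, north 19.9583.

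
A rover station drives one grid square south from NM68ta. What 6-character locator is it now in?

Latitude subsquare a = 0; −1 → -1, wraps to 23 = x, carry into square.
Latitude square 8; −1 → 7.
The longitude characters are unchanged.

NM67tx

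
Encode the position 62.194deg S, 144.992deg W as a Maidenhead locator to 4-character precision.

BC77

Add 180° to longitude and 90° to latitude: 35.01, 27.81.
Field (20°×10°, letters A–R): 35.01/20 → 1 → B, 27.81/10 → 2 → C; chars BC.
Square (2°×1°, digits 0–9): 15.01/2 → 7, 7.81/1 → 7; chars 77.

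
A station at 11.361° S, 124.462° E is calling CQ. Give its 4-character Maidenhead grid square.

PH28

Shift to the Maidenhead origin (180°W, 90°S): lon 304.46, lat 78.64.
Field: 304.46/20 → 15 → P, 78.64/10 → 7 → H; chars PH.
Square: 4.46/2 → 2, 8.64/1 → 8; chars 28.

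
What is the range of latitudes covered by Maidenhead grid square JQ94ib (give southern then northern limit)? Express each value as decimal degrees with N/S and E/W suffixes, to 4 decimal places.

Field J=9, Q=16: +9·20° lon, +16·10° lat → SW at lon 0°, lat 70°.
Square 9, 4: +9·2° lon, +4·1° lat → SW at lon 18°, lat 74°.
Subsquare i=8, b=1: +8·0.0833333° lon, +1·0.0416667° lat → SW at lon 18.6667°, lat 74.0417°.
Cell spans 0.0833333° lon × 0.0416667° lat.
south 74.0417° N, north 74.0833° N.

74.0417° N, 74.0833° N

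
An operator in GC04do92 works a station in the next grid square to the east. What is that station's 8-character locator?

GC04eo02

Longitude extended square 9; +1 → 10, wraps to 0, carry into subsquare.
Longitude subsquare d = 3; +1 → 4 = e.
The latitude characters are unchanged.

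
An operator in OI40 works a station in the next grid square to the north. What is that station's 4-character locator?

Latitude square 0; +1 → 1.
The longitude characters are unchanged.

OI41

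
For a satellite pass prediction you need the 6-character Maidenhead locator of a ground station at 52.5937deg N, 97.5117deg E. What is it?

NO82so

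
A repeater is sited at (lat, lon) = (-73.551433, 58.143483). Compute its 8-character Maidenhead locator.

LB96bk77

Offset from 180°W / 90°S: lon 238.14348°, lat 16.44857°.
Field: lon ⌊238.14348/20⌋ = 11 → L; lat ⌊16.44857/10⌋ = 1 → B.
Square: lon ⌊18.14348/2⌋ = 9; lat ⌊6.44857/1⌋ = 6.
Subsquare: lon ⌊0.14348/0.0833333⌋ = 1 → b; lat ⌊0.44857/0.0416667⌋ = 10 → k.
Extended square: lon ⌊0.06015/0.00833333⌋ = 7; lat ⌊0.03190/0.00416667⌋ = 7.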